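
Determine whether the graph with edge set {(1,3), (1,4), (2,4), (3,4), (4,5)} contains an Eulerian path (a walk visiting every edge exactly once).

Step 1: Find the degree of each vertex:
  deg(1) = 2
  deg(2) = 1
  deg(3) = 2
  deg(4) = 4
  deg(5) = 1

Step 2: Count vertices with odd degree:
  Odd-degree vertices: 2, 5 (2 total)

Step 3: Apply Euler's theorem:
  - Eulerian circuit exists iff graph is connected and all vertices have even degree
  - Eulerian path exists iff graph is connected and has 0 or 2 odd-degree vertices

Graph is connected with exactly 2 odd-degree vertices (2, 5).
Eulerian path exists (starting and ending at the odd-degree vertices), but no Eulerian circuit.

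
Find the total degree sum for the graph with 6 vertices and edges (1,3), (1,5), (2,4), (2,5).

Step 1: Count edges incident to each vertex:
  deg(1) = 2 (neighbors: 3, 5)
  deg(2) = 2 (neighbors: 4, 5)
  deg(3) = 1 (neighbors: 1)
  deg(4) = 1 (neighbors: 2)
  deg(5) = 2 (neighbors: 1, 2)
  deg(6) = 0 (neighbors: none)

Step 2: Sum all degrees:
  2 + 2 + 1 + 1 + 2 + 0 = 8

Verification: sum of degrees = 2 * |E| = 2 * 4 = 8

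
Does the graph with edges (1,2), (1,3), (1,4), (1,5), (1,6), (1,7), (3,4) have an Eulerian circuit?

Step 1: Find the degree of each vertex:
  deg(1) = 6
  deg(2) = 1
  deg(3) = 2
  deg(4) = 2
  deg(5) = 1
  deg(6) = 1
  deg(7) = 1

Step 2: Count vertices with odd degree:
  Odd-degree vertices: 2, 5, 6, 7 (4 total)

Step 3: Apply Euler's theorem:
  - Eulerian circuit exists iff graph is connected and all vertices have even degree
  - Eulerian path exists iff graph is connected and has 0 or 2 odd-degree vertices

Graph has 4 odd-degree vertices (need 0 or 2).
Neither Eulerian path nor Eulerian circuit exists.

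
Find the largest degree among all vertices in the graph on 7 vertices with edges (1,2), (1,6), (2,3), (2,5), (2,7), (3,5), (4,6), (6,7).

Step 1: Count edges incident to each vertex:
  deg(1) = 2 (neighbors: 2, 6)
  deg(2) = 4 (neighbors: 1, 3, 5, 7)
  deg(3) = 2 (neighbors: 2, 5)
  deg(4) = 1 (neighbors: 6)
  deg(5) = 2 (neighbors: 2, 3)
  deg(6) = 3 (neighbors: 1, 4, 7)
  deg(7) = 2 (neighbors: 2, 6)

Step 2: Find maximum:
  max(2, 4, 2, 1, 2, 3, 2) = 4 (vertex 2)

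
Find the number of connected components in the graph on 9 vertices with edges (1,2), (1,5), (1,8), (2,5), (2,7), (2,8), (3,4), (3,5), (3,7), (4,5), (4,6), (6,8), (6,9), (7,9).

Step 1: Build adjacency list from edges:
  1: 2, 5, 8
  2: 1, 5, 7, 8
  3: 4, 5, 7
  4: 3, 5, 6
  5: 1, 2, 3, 4
  6: 4, 8, 9
  7: 2, 3, 9
  8: 1, 2, 6
  9: 6, 7

Step 2: Run BFS/DFS from vertex 1:
  Visited: {1, 2, 5, 8, 7, 3, 4, 6, 9}
  Reached 9 of 9 vertices

Step 3: All 9 vertices reached from vertex 1, so the graph is connected.
Number of connected components: 1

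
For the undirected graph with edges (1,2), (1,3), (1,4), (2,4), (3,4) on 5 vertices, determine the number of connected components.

Step 1: Build adjacency list from edges:
  1: 2, 3, 4
  2: 1, 4
  3: 1, 4
  4: 1, 2, 3
  5: (none)

Step 2: Run BFS/DFS from vertex 1:
  Visited: {1, 2, 3, 4}
  Reached 4 of 5 vertices

Step 3: Only 4 of 5 vertices reached. Graph is disconnected.
Connected components: {1, 2, 3, 4}, {5}
Number of connected components: 2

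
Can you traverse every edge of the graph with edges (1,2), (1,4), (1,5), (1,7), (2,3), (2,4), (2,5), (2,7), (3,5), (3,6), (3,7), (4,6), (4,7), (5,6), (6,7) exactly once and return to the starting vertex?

Step 1: Find the degree of each vertex:
  deg(1) = 4
  deg(2) = 5
  deg(3) = 4
  deg(4) = 4
  deg(5) = 4
  deg(6) = 4
  deg(7) = 5

Step 2: Count vertices with odd degree:
  Odd-degree vertices: 2, 7 (2 total)

Step 3: Apply Euler's theorem:
  - Eulerian circuit exists iff graph is connected and all vertices have even degree
  - Eulerian path exists iff graph is connected and has 0 or 2 odd-degree vertices

Graph is connected with exactly 2 odd-degree vertices (2, 7).
Eulerian path exists (starting and ending at the odd-degree vertices), but no Eulerian circuit.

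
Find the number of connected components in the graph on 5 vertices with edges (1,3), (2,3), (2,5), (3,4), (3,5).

Step 1: Build adjacency list from edges:
  1: 3
  2: 3, 5
  3: 1, 2, 4, 5
  4: 3
  5: 2, 3

Step 2: Run BFS/DFS from vertex 1:
  Visited: {1, 3, 2, 4, 5}
  Reached 5 of 5 vertices

Step 3: All 5 vertices reached from vertex 1, so the graph is connected.
Number of connected components: 1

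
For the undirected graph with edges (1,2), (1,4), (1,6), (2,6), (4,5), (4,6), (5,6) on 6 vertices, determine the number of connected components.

Step 1: Build adjacency list from edges:
  1: 2, 4, 6
  2: 1, 6
  3: (none)
  4: 1, 5, 6
  5: 4, 6
  6: 1, 2, 4, 5

Step 2: Run BFS/DFS from vertex 1:
  Visited: {1, 2, 4, 6, 5}
  Reached 5 of 6 vertices

Step 3: Only 5 of 6 vertices reached. Graph is disconnected.
Connected components: {1, 2, 4, 5, 6}, {3}
Number of connected components: 2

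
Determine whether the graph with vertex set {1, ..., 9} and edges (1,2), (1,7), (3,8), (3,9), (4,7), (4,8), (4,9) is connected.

Step 1: Build adjacency list from edges:
  1: 2, 7
  2: 1
  3: 8, 9
  4: 7, 8, 9
  5: (none)
  6: (none)
  7: 1, 4
  8: 3, 4
  9: 3, 4

Step 2: Run BFS/DFS from vertex 1:
  Visited: {1, 2, 7, 4, 8, 9, 3}
  Reached 7 of 9 vertices

Step 3: Only 7 of 9 vertices reached. Graph is disconnected.
Connected components: {1, 2, 3, 4, 7, 8, 9}, {5}, {6}
Answer: No, the graph is not connected (3 components).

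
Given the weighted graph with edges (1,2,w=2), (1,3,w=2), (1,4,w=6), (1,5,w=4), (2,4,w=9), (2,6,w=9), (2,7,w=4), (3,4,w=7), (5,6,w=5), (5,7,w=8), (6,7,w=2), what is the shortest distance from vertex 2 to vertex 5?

Step 1: Build adjacency list with weights:
  1: 2(w=2), 3(w=2), 4(w=6), 5(w=4)
  2: 1(w=2), 4(w=9), 6(w=9), 7(w=4)
  3: 1(w=2), 4(w=7)
  4: 1(w=6), 2(w=9), 3(w=7)
  5: 1(w=4), 6(w=5), 7(w=8)
  6: 2(w=9), 5(w=5), 7(w=2)
  7: 2(w=4), 5(w=8), 6(w=2)

Step 2: Apply Dijkstra's algorithm from vertex 2:
  Visit vertex 2 (distance=0)
    Update dist[1] = 2
    Update dist[4] = 9
    Update dist[6] = 9
    Update dist[7] = 4
  Visit vertex 1 (distance=2)
    Update dist[3] = 4
    Update dist[4] = 8
    Update dist[5] = 6
  Visit vertex 3 (distance=4)
  Visit vertex 7 (distance=4)
    Update dist[6] = 6
  Visit vertex 5 (distance=6)

Step 3: Shortest path: 2 -> 1 -> 5
Total weight: 2 + 4 = 6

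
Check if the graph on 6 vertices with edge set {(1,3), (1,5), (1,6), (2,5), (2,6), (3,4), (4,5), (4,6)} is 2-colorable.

Step 1: Attempt 2-coloring using BFS:
  Start at vertex 1, assign color 0
  Color vertex 3 with color 1 (neighbor of 1)
  Color vertex 5 with color 1 (neighbor of 1)
  Color vertex 6 with color 1 (neighbor of 1)
  Color vertex 4 with color 0 (neighbor of 3)
  Color vertex 2 with color 0 (neighbor of 5)

Step 2: 2-coloring succeeded. No conflicts found.
  Set A (color 0): {1, 2, 4}
  Set B (color 1): {3, 5, 6}

The graph is bipartite with partition {1, 2, 4}, {3, 5, 6}.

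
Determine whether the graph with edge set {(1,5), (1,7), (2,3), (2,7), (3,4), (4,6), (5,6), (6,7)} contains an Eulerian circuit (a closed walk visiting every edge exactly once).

Step 1: Find the degree of each vertex:
  deg(1) = 2
  deg(2) = 2
  deg(3) = 2
  deg(4) = 2
  deg(5) = 2
  deg(6) = 3
  deg(7) = 3

Step 2: Count vertices with odd degree:
  Odd-degree vertices: 6, 7 (2 total)

Step 3: Apply Euler's theorem:
  - Eulerian circuit exists iff graph is connected and all vertices have even degree
  - Eulerian path exists iff graph is connected and has 0 or 2 odd-degree vertices

Graph is connected with exactly 2 odd-degree vertices (6, 7).
Eulerian path exists (starting and ending at the odd-degree vertices), but no Eulerian circuit.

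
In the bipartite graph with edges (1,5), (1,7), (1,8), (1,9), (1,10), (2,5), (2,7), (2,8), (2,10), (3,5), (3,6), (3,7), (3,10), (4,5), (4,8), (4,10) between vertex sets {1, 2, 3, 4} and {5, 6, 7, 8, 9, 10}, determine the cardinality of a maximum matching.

Step 1: List the neighbors of each left vertex:
  1: 5, 7, 8, 9, 10
  2: 5, 7, 8, 10
  3: 5, 6, 7, 10
  4: 5, 8, 10

Step 2: Greedily match left vertices, then look for augmenting paths:
  Match 1 -- 5
  Match 2 -- 7
  Match 3 -- 6
  Match 4 -- 8
  No augmenting path remains.

Step 3: Verify this is maximum:
  Matching size 4 = min(|L|, |R|) = min(4, 6), which is an upper bound, so this matching is maximum.

Maximum matching: {(1,5), (2,7), (3,6), (4,8)}
Size: 4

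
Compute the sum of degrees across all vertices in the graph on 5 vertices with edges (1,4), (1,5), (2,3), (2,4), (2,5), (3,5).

Step 1: Count edges incident to each vertex:
  deg(1) = 2 (neighbors: 4, 5)
  deg(2) = 3 (neighbors: 3, 4, 5)
  deg(3) = 2 (neighbors: 2, 5)
  deg(4) = 2 (neighbors: 1, 2)
  deg(5) = 3 (neighbors: 1, 2, 3)

Step 2: Sum all degrees:
  2 + 3 + 2 + 2 + 3 = 12

Verification: sum of degrees = 2 * |E| = 2 * 6 = 12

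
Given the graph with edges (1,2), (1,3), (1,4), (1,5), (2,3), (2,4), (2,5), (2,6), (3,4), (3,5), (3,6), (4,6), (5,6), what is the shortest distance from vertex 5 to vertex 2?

Step 1: Build adjacency list:
  1: 2, 3, 4, 5
  2: 1, 3, 4, 5, 6
  3: 1, 2, 4, 5, 6
  4: 1, 2, 3, 6
  5: 1, 2, 3, 6
  6: 2, 3, 4, 5

Step 2: BFS from vertex 5 to find shortest path to 2:
  vertex 1 reached at distance 1
  vertex 2 reached at distance 1

Step 3: Shortest path: 5 -> 2
Path length: 1 edge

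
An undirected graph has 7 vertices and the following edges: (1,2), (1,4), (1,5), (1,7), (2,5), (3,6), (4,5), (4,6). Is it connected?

Step 1: Build adjacency list from edges:
  1: 2, 4, 5, 7
  2: 1, 5
  3: 6
  4: 1, 5, 6
  5: 1, 2, 4
  6: 3, 4
  7: 1

Step 2: Run BFS/DFS from vertex 1:
  Visited: {1, 2, 4, 5, 7, 6, 3}
  Reached 7 of 7 vertices

Step 3: All 7 vertices reached from vertex 1, so the graph is connected.
Answer: Yes, the graph is connected.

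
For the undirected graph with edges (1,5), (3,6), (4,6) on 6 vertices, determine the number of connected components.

Step 1: Build adjacency list from edges:
  1: 5
  2: (none)
  3: 6
  4: 6
  5: 1
  6: 3, 4

Step 2: Run BFS/DFS from vertex 1:
  Visited: {1, 5}
  Reached 2 of 6 vertices

Step 3: Only 2 of 6 vertices reached. Graph is disconnected.
Connected components: {1, 5}, {2}, {3, 4, 6}
Number of connected components: 3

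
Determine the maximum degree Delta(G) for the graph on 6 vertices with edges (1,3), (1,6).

Step 1: Count edges incident to each vertex:
  deg(1) = 2 (neighbors: 3, 6)
  deg(2) = 0 (neighbors: none)
  deg(3) = 1 (neighbors: 1)
  deg(4) = 0 (neighbors: none)
  deg(5) = 0 (neighbors: none)
  deg(6) = 1 (neighbors: 1)

Step 2: Find maximum:
  max(2, 0, 1, 0, 0, 1) = 2 (vertex 1)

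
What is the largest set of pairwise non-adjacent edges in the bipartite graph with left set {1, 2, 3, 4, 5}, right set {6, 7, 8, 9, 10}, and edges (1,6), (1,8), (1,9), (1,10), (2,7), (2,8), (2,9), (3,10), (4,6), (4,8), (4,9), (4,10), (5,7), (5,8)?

Step 1: List the neighbors of each left vertex:
  1: 6, 8, 9, 10
  2: 7, 8, 9
  3: 10
  4: 6, 8, 9, 10
  5: 7, 8

Step 2: Greedily match left vertices, then look for augmenting paths:
  Match 1 -- 6
  Match 2 -- 9
  Match 3 -- 10
  Match 4 -- 8
  Match 5 -- 7
  No augmenting path remains.

Step 3: Verify this is maximum:
  Matching size 5 = min(|L|, |R|) = min(5, 5), which is an upper bound, so this matching is maximum.

Maximum matching: {(1,6), (2,9), (3,10), (4,8), (5,7)}
Size: 5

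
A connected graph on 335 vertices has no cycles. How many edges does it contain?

A tree on n vertices always has exactly n - 1 edges.
For n = 335: edges = 335 - 1 = 334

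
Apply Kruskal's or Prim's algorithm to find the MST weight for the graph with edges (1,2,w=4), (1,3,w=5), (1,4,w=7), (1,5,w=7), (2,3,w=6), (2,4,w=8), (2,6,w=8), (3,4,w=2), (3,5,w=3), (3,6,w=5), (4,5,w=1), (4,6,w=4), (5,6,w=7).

Apply Kruskal's algorithm (sort edges by weight, add if no cycle):

Sorted edges by weight:
  (4,5) w=1
  (3,4) w=2
  (3,5) w=3
  (1,2) w=4
  (4,6) w=4
  (1,3) w=5
  (3,6) w=5
  (2,3) w=6
  (1,4) w=7
  (1,5) w=7
  (5,6) w=7
  (2,6) w=8
  (2,4) w=8

Add edge (4,5) w=1 -- no cycle. Running total: 1
Add edge (3,4) w=2 -- no cycle. Running total: 3
Skip edge (3,5) w=3 -- would create cycle
Add edge (1,2) w=4 -- no cycle. Running total: 7
Add edge (4,6) w=4 -- no cycle. Running total: 11
Add edge (1,3) w=5 -- no cycle. Running total: 16

MST edges: (4,5,w=1), (3,4,w=2), (1,2,w=4), (4,6,w=4), (1,3,w=5)
Total MST weight: 1 + 2 + 4 + 4 + 5 = 16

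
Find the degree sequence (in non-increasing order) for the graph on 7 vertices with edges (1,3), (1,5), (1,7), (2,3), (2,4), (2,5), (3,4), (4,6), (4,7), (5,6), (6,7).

Step 1: Count edges incident to each vertex:
  deg(1) = 3 (neighbors: 3, 5, 7)
  deg(2) = 3 (neighbors: 3, 4, 5)
  deg(3) = 3 (neighbors: 1, 2, 4)
  deg(4) = 4 (neighbors: 2, 3, 6, 7)
  deg(5) = 3 (neighbors: 1, 2, 6)
  deg(6) = 3 (neighbors: 4, 5, 7)
  deg(7) = 3 (neighbors: 1, 4, 6)

Step 2: Sort degrees in non-increasing order:
  Degrees: [3, 3, 3, 4, 3, 3, 3] -> sorted: [4, 3, 3, 3, 3, 3, 3]

Degree sequence: [4, 3, 3, 3, 3, 3, 3]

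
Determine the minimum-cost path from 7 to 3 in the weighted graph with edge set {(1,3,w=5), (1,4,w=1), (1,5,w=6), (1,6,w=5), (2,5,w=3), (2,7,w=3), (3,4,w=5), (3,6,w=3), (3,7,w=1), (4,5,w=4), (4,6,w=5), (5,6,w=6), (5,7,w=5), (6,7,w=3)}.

Step 1: Build adjacency list with weights:
  1: 3(w=5), 4(w=1), 5(w=6), 6(w=5)
  2: 5(w=3), 7(w=3)
  3: 1(w=5), 4(w=5), 6(w=3), 7(w=1)
  4: 1(w=1), 3(w=5), 5(w=4), 6(w=5)
  5: 1(w=6), 2(w=3), 4(w=4), 6(w=6), 7(w=5)
  6: 1(w=5), 3(w=3), 4(w=5), 5(w=6), 7(w=3)
  7: 2(w=3), 3(w=1), 5(w=5), 6(w=3)

Step 2: Apply Dijkstra's algorithm from vertex 7:
  Visit vertex 7 (distance=0)
    Update dist[2] = 3
    Update dist[3] = 1
    Update dist[5] = 5
    Update dist[6] = 3
  Visit vertex 3 (distance=1)
    Update dist[1] = 6
    Update dist[4] = 6

Step 3: Shortest path: 7 -> 3
Total weight: 1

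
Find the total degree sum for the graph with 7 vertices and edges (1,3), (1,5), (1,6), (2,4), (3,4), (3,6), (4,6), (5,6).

Step 1: Count edges incident to each vertex:
  deg(1) = 3 (neighbors: 3, 5, 6)
  deg(2) = 1 (neighbors: 4)
  deg(3) = 3 (neighbors: 1, 4, 6)
  deg(4) = 3 (neighbors: 2, 3, 6)
  deg(5) = 2 (neighbors: 1, 6)
  deg(6) = 4 (neighbors: 1, 3, 4, 5)
  deg(7) = 0 (neighbors: none)

Step 2: Sum all degrees:
  3 + 1 + 3 + 3 + 2 + 4 + 0 = 16

Verification: sum of degrees = 2 * |E| = 2 * 8 = 16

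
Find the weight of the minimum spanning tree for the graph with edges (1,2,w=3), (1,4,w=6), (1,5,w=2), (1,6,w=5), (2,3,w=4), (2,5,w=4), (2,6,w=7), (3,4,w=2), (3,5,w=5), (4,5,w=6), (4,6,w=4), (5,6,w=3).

Apply Kruskal's algorithm (sort edges by weight, add if no cycle):

Sorted edges by weight:
  (1,5) w=2
  (3,4) w=2
  (1,2) w=3
  (5,6) w=3
  (2,3) w=4
  (2,5) w=4
  (4,6) w=4
  (1,6) w=5
  (3,5) w=5
  (1,4) w=6
  (4,5) w=6
  (2,6) w=7

Add edge (1,5) w=2 -- no cycle. Running total: 2
Add edge (3,4) w=2 -- no cycle. Running total: 4
Add edge (1,2) w=3 -- no cycle. Running total: 7
Add edge (5,6) w=3 -- no cycle. Running total: 10
Add edge (2,3) w=4 -- no cycle. Running total: 14

MST edges: (1,5,w=2), (3,4,w=2), (1,2,w=3), (5,6,w=3), (2,3,w=4)
Total MST weight: 2 + 2 + 3 + 3 + 4 = 14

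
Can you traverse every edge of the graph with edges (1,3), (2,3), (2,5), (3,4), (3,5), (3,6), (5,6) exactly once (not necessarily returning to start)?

Step 1: Find the degree of each vertex:
  deg(1) = 1
  deg(2) = 2
  deg(3) = 5
  deg(4) = 1
  deg(5) = 3
  deg(6) = 2

Step 2: Count vertices with odd degree:
  Odd-degree vertices: 1, 3, 4, 5 (4 total)

Step 3: Apply Euler's theorem:
  - Eulerian circuit exists iff graph is connected and all vertices have even degree
  - Eulerian path exists iff graph is connected and has 0 or 2 odd-degree vertices

Graph has 4 odd-degree vertices (need 0 or 2).
Neither Eulerian path nor Eulerian circuit exists.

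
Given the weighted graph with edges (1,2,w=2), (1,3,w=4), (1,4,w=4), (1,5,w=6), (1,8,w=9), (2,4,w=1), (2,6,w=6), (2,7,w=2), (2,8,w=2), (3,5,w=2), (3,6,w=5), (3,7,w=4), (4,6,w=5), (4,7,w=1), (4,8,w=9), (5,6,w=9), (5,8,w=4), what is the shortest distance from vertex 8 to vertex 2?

Step 1: Build adjacency list with weights:
  1: 2(w=2), 3(w=4), 4(w=4), 5(w=6), 8(w=9)
  2: 1(w=2), 4(w=1), 6(w=6), 7(w=2), 8(w=2)
  3: 1(w=4), 5(w=2), 6(w=5), 7(w=4)
  4: 1(w=4), 2(w=1), 6(w=5), 7(w=1), 8(w=9)
  5: 1(w=6), 3(w=2), 6(w=9), 8(w=4)
  6: 2(w=6), 3(w=5), 4(w=5), 5(w=9)
  7: 2(w=2), 3(w=4), 4(w=1)
  8: 1(w=9), 2(w=2), 4(w=9), 5(w=4)

Step 2: Apply Dijkstra's algorithm from vertex 8:
  Visit vertex 8 (distance=0)
    Update dist[1] = 9
    Update dist[2] = 2
    Update dist[4] = 9
    Update dist[5] = 4
  Visit vertex 2 (distance=2)
    Update dist[1] = 4
    Update dist[4] = 3
    Update dist[6] = 8
    Update dist[7] = 4

Step 3: Shortest path: 8 -> 2
Total weight: 2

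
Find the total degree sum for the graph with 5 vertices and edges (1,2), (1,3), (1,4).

Step 1: Count edges incident to each vertex:
  deg(1) = 3 (neighbors: 2, 3, 4)
  deg(2) = 1 (neighbors: 1)
  deg(3) = 1 (neighbors: 1)
  deg(4) = 1 (neighbors: 1)
  deg(5) = 0 (neighbors: none)

Step 2: Sum all degrees:
  3 + 1 + 1 + 1 + 0 = 6

Verification: sum of degrees = 2 * |E| = 2 * 3 = 6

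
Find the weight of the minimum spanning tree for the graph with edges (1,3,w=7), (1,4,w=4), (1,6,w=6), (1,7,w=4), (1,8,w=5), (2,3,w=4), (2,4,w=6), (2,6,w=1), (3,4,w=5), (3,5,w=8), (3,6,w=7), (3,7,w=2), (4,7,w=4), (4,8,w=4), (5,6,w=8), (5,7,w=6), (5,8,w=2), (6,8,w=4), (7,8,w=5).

Apply Kruskal's algorithm (sort edges by weight, add if no cycle):

Sorted edges by weight:
  (2,6) w=1
  (3,7) w=2
  (5,8) w=2
  (1,7) w=4
  (1,4) w=4
  (2,3) w=4
  (4,8) w=4
  (4,7) w=4
  (6,8) w=4
  (1,8) w=5
  (3,4) w=5
  (7,8) w=5
  (1,6) w=6
  (2,4) w=6
  (5,7) w=6
  (1,3) w=7
  (3,6) w=7
  (3,5) w=8
  (5,6) w=8

Add edge (2,6) w=1 -- no cycle. Running total: 1
Add edge (3,7) w=2 -- no cycle. Running total: 3
Add edge (5,8) w=2 -- no cycle. Running total: 5
Add edge (1,7) w=4 -- no cycle. Running total: 9
Add edge (1,4) w=4 -- no cycle. Running total: 13
Add edge (2,3) w=4 -- no cycle. Running total: 17
Add edge (4,8) w=4 -- no cycle. Running total: 21

MST edges: (2,6,w=1), (3,7,w=2), (5,8,w=2), (1,7,w=4), (1,4,w=4), (2,3,w=4), (4,8,w=4)
Total MST weight: 1 + 2 + 2 + 4 + 4 + 4 + 4 = 21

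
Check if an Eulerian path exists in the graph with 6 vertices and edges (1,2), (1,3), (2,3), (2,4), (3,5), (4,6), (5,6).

Step 1: Find the degree of each vertex:
  deg(1) = 2
  deg(2) = 3
  deg(3) = 3
  deg(4) = 2
  deg(5) = 2
  deg(6) = 2

Step 2: Count vertices with odd degree:
  Odd-degree vertices: 2, 3 (2 total)

Step 3: Apply Euler's theorem:
  - Eulerian circuit exists iff graph is connected and all vertices have even degree
  - Eulerian path exists iff graph is connected and has 0 or 2 odd-degree vertices

Graph is connected with exactly 2 odd-degree vertices (2, 3).
Eulerian path exists (starting and ending at the odd-degree vertices), but no Eulerian circuit.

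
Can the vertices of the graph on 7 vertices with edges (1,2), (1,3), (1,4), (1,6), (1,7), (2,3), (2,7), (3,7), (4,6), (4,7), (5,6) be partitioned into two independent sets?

Step 1: Attempt 2-coloring using BFS:
  Start at vertex 1, assign color 0
  Color vertex 2 with color 1 (neighbor of 1)
  Color vertex 3 with color 1 (neighbor of 1)
  Color vertex 4 with color 1 (neighbor of 1)
  Color vertex 6 with color 1 (neighbor of 1)
  Color vertex 7 with color 1 (neighbor of 1)

Step 2: Conflict found! Vertices 2 and 3 are adjacent but have the same color.
This means the graph contains an odd cycle.

The graph is NOT bipartite.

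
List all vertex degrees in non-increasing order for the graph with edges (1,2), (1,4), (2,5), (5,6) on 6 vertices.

Step 1: Count edges incident to each vertex:
  deg(1) = 2 (neighbors: 2, 4)
  deg(2) = 2 (neighbors: 1, 5)
  deg(3) = 0 (neighbors: none)
  deg(4) = 1 (neighbors: 1)
  deg(5) = 2 (neighbors: 2, 6)
  deg(6) = 1 (neighbors: 5)

Step 2: Sort degrees in non-increasing order:
  Degrees: [2, 2, 0, 1, 2, 1] -> sorted: [2, 2, 2, 1, 1, 0]

Degree sequence: [2, 2, 2, 1, 1, 0]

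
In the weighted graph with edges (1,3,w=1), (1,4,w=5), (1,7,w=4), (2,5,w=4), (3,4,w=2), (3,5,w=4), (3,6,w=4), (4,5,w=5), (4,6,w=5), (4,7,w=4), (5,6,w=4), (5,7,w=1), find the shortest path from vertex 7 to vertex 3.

Step 1: Build adjacency list with weights:
  1: 3(w=1), 4(w=5), 7(w=4)
  2: 5(w=4)
  3: 1(w=1), 4(w=2), 5(w=4), 6(w=4)
  4: 1(w=5), 3(w=2), 5(w=5), 6(w=5), 7(w=4)
  5: 2(w=4), 3(w=4), 4(w=5), 6(w=4), 7(w=1)
  6: 3(w=4), 4(w=5), 5(w=4)
  7: 1(w=4), 4(w=4), 5(w=1)

Step 2: Apply Dijkstra's algorithm from vertex 7:
  Visit vertex 7 (distance=0)
    Update dist[1] = 4
    Update dist[4] = 4
    Update dist[5] = 1
  Visit vertex 5 (distance=1)
    Update dist[2] = 5
    Update dist[3] = 5
    Update dist[6] = 5
  Visit vertex 1 (distance=4)
  Visit vertex 4 (distance=4)
  Visit vertex 2 (distance=5)
  Visit vertex 3 (distance=5)

Step 3: Shortest path: 7 -> 5 -> 3
Total weight: 1 + 4 = 5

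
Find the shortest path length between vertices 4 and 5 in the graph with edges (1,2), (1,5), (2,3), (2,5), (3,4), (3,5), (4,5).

Step 1: Build adjacency list:
  1: 2, 5
  2: 1, 3, 5
  3: 2, 4, 5
  4: 3, 5
  5: 1, 2, 3, 4

Step 2: BFS from vertex 4 to find shortest path to 5:
  vertex 3 reached at distance 1
  vertex 5 reached at distance 1

Step 3: Shortest path: 4 -> 5
Path length: 1 edge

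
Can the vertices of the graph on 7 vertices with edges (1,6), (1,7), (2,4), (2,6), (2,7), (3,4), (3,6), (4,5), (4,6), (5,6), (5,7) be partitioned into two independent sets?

Step 1: Attempt 2-coloring using BFS:
  Start at vertex 1, assign color 0
  Color vertex 6 with color 1 (neighbor of 1)
  Color vertex 7 with color 1 (neighbor of 1)
  Color vertex 2 with color 0 (neighbor of 6)
  Color vertex 3 with color 0 (neighbor of 6)
  Color vertex 4 with color 0 (neighbor of 6)
  Color vertex 5 with color 0 (neighbor of 6)

Step 2: Conflict found! Vertices 2 and 4 are adjacent but have the same color.
This means the graph contains an odd cycle.

The graph is NOT bipartite.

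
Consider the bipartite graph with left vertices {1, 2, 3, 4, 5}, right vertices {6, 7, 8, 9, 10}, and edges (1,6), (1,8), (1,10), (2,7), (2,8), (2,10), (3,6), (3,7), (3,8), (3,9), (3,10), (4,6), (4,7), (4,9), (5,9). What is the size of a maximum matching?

Step 1: List the neighbors of each left vertex:
  1: 6, 8, 10
  2: 7, 8, 10
  3: 6, 7, 8, 9, 10
  4: 6, 7, 9
  5: 9

Step 2: Greedily match left vertices, then look for augmenting paths:
  Match 1 -- 10
  Match 2 -- 7
  Match 3 -- 8
  Match 4 -- 6
  Match 5 -- 9
  No augmenting path remains.

Step 3: Verify this is maximum:
  Matching size 5 = min(|L|, |R|) = min(5, 5), which is an upper bound, so this matching is maximum.

Maximum matching: {(1,10), (2,7), (3,8), (4,6), (5,9)}
Size: 5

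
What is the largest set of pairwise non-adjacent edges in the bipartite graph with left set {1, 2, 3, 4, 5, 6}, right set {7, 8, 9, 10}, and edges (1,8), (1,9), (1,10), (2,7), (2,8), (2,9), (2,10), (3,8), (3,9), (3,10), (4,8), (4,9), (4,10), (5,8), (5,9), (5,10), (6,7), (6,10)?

Step 1: List the neighbors of each left vertex:
  1: 8, 9, 10
  2: 7, 8, 9, 10
  3: 8, 9, 10
  4: 8, 9, 10
  5: 8, 9, 10
  6: 7, 10

Step 2: Greedily match left vertices, then look for augmenting paths:
  Match 1 -- 8
  Match 2 -- 7
  Match 3 -- 9
  Match 4 -- 10
  No augmenting path remains.

Step 3: Verify this is maximum:
  Matching size 4 = min(|L|, |R|) = min(6, 4), which is an upper bound, so this matching is maximum.

Maximum matching: {(1,8), (2,7), (3,9), (4,10)}
Size: 4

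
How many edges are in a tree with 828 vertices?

A tree on n vertices always has exactly n - 1 edges.
For n = 828: edges = 828 - 1 = 827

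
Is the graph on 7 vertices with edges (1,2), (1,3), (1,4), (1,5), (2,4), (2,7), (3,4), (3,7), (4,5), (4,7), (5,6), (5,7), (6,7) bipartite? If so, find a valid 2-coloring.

Step 1: Attempt 2-coloring using BFS:
  Start at vertex 1, assign color 0
  Color vertex 2 with color 1 (neighbor of 1)
  Color vertex 3 with color 1 (neighbor of 1)
  Color vertex 4 with color 1 (neighbor of 1)
  Color vertex 5 with color 1 (neighbor of 1)

Step 2: Conflict found! Vertices 2 and 4 are adjacent but have the same color.
This means the graph contains an odd cycle.

The graph is NOT bipartite.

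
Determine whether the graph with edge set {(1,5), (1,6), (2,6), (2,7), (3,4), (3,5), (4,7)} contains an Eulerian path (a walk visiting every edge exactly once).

Step 1: Find the degree of each vertex:
  deg(1) = 2
  deg(2) = 2
  deg(3) = 2
  deg(4) = 2
  deg(5) = 2
  deg(6) = 2
  deg(7) = 2

Step 2: Count vertices with odd degree:
  All vertices have even degree (0 odd-degree vertices)

Step 3: Apply Euler's theorem:
  - Eulerian circuit exists iff graph is connected and all vertices have even degree
  - Eulerian path exists iff graph is connected and has 0 or 2 odd-degree vertices

Graph is connected with 0 odd-degree vertices.
Both Eulerian circuit and Eulerian path exist.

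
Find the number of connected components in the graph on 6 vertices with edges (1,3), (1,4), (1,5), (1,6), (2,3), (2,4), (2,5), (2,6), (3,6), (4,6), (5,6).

Step 1: Build adjacency list from edges:
  1: 3, 4, 5, 6
  2: 3, 4, 5, 6
  3: 1, 2, 6
  4: 1, 2, 6
  5: 1, 2, 6
  6: 1, 2, 3, 4, 5

Step 2: Run BFS/DFS from vertex 1:
  Visited: {1, 3, 4, 5, 6, 2}
  Reached 6 of 6 vertices

Step 3: All 6 vertices reached from vertex 1, so the graph is connected.
Number of connected components: 1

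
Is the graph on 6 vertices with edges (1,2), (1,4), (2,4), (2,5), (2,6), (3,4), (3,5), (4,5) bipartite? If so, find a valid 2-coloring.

Step 1: Attempt 2-coloring using BFS:
  Start at vertex 1, assign color 0
  Color vertex 2 with color 1 (neighbor of 1)
  Color vertex 4 with color 1 (neighbor of 1)

Step 2: Conflict found! Vertices 2 and 4 are adjacent but have the same color.
This means the graph contains an odd cycle.

The graph is NOT bipartite.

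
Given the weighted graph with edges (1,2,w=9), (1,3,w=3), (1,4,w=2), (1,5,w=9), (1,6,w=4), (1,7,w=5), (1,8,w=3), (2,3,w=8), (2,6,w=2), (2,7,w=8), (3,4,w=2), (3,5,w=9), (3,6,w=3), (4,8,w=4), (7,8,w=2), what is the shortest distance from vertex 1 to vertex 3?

Step 1: Build adjacency list with weights:
  1: 2(w=9), 3(w=3), 4(w=2), 5(w=9), 6(w=4), 7(w=5), 8(w=3)
  2: 1(w=9), 3(w=8), 6(w=2), 7(w=8)
  3: 1(w=3), 2(w=8), 4(w=2), 5(w=9), 6(w=3)
  4: 1(w=2), 3(w=2), 8(w=4)
  5: 1(w=9), 3(w=9)
  6: 1(w=4), 2(w=2), 3(w=3)
  7: 1(w=5), 2(w=8), 8(w=2)
  8: 1(w=3), 4(w=4), 7(w=2)

Step 2: Apply Dijkstra's algorithm from vertex 1:
  Visit vertex 1 (distance=0)
    Update dist[2] = 9
    Update dist[3] = 3
    Update dist[4] = 2
    Update dist[5] = 9
    Update dist[6] = 4
    Update dist[7] = 5
    Update dist[8] = 3
  Visit vertex 4 (distance=2)
  Visit vertex 3 (distance=3)

Step 3: Shortest path: 1 -> 3
Total weight: 3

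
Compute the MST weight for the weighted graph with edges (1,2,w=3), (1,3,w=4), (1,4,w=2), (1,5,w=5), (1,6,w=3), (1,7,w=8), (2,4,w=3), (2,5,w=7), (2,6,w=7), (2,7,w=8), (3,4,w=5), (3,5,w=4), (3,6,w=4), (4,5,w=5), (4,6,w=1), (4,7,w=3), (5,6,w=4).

Apply Kruskal's algorithm (sort edges by weight, add if no cycle):

Sorted edges by weight:
  (4,6) w=1
  (1,4) w=2
  (1,2) w=3
  (1,6) w=3
  (2,4) w=3
  (4,7) w=3
  (1,3) w=4
  (3,5) w=4
  (3,6) w=4
  (5,6) w=4
  (1,5) w=5
  (3,4) w=5
  (4,5) w=5
  (2,5) w=7
  (2,6) w=7
  (1,7) w=8
  (2,7) w=8

Add edge (4,6) w=1 -- no cycle. Running total: 1
Add edge (1,4) w=2 -- no cycle. Running total: 3
Add edge (1,2) w=3 -- no cycle. Running total: 6
Skip edge (1,6) w=3 -- would create cycle
Skip edge (2,4) w=3 -- would create cycle
Add edge (4,7) w=3 -- no cycle. Running total: 9
Add edge (1,3) w=4 -- no cycle. Running total: 13
Add edge (3,5) w=4 -- no cycle. Running total: 17

MST edges: (4,6,w=1), (1,4,w=2), (1,2,w=3), (4,7,w=3), (1,3,w=4), (3,5,w=4)
Total MST weight: 1 + 2 + 3 + 3 + 4 + 4 = 17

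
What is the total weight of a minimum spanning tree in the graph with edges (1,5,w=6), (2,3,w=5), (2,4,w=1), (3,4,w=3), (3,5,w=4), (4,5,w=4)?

Apply Kruskal's algorithm (sort edges by weight, add if no cycle):

Sorted edges by weight:
  (2,4) w=1
  (3,4) w=3
  (3,5) w=4
  (4,5) w=4
  (2,3) w=5
  (1,5) w=6

Add edge (2,4) w=1 -- no cycle. Running total: 1
Add edge (3,4) w=3 -- no cycle. Running total: 4
Add edge (3,5) w=4 -- no cycle. Running total: 8
Skip edge (4,5) w=4 -- would create cycle
Skip edge (2,3) w=5 -- would create cycle
Add edge (1,5) w=6 -- no cycle. Running total: 14

MST edges: (2,4,w=1), (3,4,w=3), (3,5,w=4), (1,5,w=6)
Total MST weight: 1 + 3 + 4 + 6 = 14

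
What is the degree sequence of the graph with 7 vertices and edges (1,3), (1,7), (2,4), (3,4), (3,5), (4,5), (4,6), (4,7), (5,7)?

Step 1: Count edges incident to each vertex:
  deg(1) = 2 (neighbors: 3, 7)
  deg(2) = 1 (neighbors: 4)
  deg(3) = 3 (neighbors: 1, 4, 5)
  deg(4) = 5 (neighbors: 2, 3, 5, 6, 7)
  deg(5) = 3 (neighbors: 3, 4, 7)
  deg(6) = 1 (neighbors: 4)
  deg(7) = 3 (neighbors: 1, 4, 5)

Step 2: Sort degrees in non-increasing order:
  Degrees: [2, 1, 3, 5, 3, 1, 3] -> sorted: [5, 3, 3, 3, 2, 1, 1]

Degree sequence: [5, 3, 3, 3, 2, 1, 1]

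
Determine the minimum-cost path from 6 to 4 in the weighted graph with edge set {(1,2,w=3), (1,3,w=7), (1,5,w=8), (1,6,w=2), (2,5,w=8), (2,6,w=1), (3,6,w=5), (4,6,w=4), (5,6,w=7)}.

Step 1: Build adjacency list with weights:
  1: 2(w=3), 3(w=7), 5(w=8), 6(w=2)
  2: 1(w=3), 5(w=8), 6(w=1)
  3: 1(w=7), 6(w=5)
  4: 6(w=4)
  5: 1(w=8), 2(w=8), 6(w=7)
  6: 1(w=2), 2(w=1), 3(w=5), 4(w=4), 5(w=7)

Step 2: Apply Dijkstra's algorithm from vertex 6:
  Visit vertex 6 (distance=0)
    Update dist[1] = 2
    Update dist[2] = 1
    Update dist[3] = 5
    Update dist[4] = 4
    Update dist[5] = 7
  Visit vertex 2 (distance=1)
  Visit vertex 1 (distance=2)
  Visit vertex 4 (distance=4)

Step 3: Shortest path: 6 -> 4
Total weight: 4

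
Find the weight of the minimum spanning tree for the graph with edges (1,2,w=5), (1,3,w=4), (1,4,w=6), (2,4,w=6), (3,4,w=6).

Apply Kruskal's algorithm (sort edges by weight, add if no cycle):

Sorted edges by weight:
  (1,3) w=4
  (1,2) w=5
  (1,4) w=6
  (2,4) w=6
  (3,4) w=6

Add edge (1,3) w=4 -- no cycle. Running total: 4
Add edge (1,2) w=5 -- no cycle. Running total: 9
Add edge (1,4) w=6 -- no cycle. Running total: 15

MST edges: (1,3,w=4), (1,2,w=5), (1,4,w=6)
Total MST weight: 4 + 5 + 6 = 15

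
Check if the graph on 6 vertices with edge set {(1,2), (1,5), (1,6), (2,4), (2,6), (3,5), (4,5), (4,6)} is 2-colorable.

Step 1: Attempt 2-coloring using BFS:
  Start at vertex 1, assign color 0
  Color vertex 2 with color 1 (neighbor of 1)
  Color vertex 5 with color 1 (neighbor of 1)
  Color vertex 6 with color 1 (neighbor of 1)
  Color vertex 4 with color 0 (neighbor of 2)

Step 2: Conflict found! Vertices 2 and 6 are adjacent but have the same color.
This means the graph contains an odd cycle.

The graph is NOT bipartite.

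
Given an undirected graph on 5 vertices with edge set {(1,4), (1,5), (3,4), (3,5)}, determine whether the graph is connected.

Step 1: Build adjacency list from edges:
  1: 4, 5
  2: (none)
  3: 4, 5
  4: 1, 3
  5: 1, 3

Step 2: Run BFS/DFS from vertex 1:
  Visited: {1, 4, 5, 3}
  Reached 4 of 5 vertices

Step 3: Only 4 of 5 vertices reached. Graph is disconnected.
Connected components: {1, 3, 4, 5}, {2}
Answer: No, the graph is not connected (2 components).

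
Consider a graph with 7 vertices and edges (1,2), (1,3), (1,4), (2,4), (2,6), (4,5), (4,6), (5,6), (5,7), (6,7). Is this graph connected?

Step 1: Build adjacency list from edges:
  1: 2, 3, 4
  2: 1, 4, 6
  3: 1
  4: 1, 2, 5, 6
  5: 4, 6, 7
  6: 2, 4, 5, 7
  7: 5, 6

Step 2: Run BFS/DFS from vertex 1:
  Visited: {1, 2, 3, 4, 6, 5, 7}
  Reached 7 of 7 vertices

Step 3: All 7 vertices reached from vertex 1, so the graph is connected.
Answer: Yes, the graph is connected.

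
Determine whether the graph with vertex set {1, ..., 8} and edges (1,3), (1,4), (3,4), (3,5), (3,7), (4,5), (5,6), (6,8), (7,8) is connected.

Step 1: Build adjacency list from edges:
  1: 3, 4
  2: (none)
  3: 1, 4, 5, 7
  4: 1, 3, 5
  5: 3, 4, 6
  6: 5, 8
  7: 3, 8
  8: 6, 7

Step 2: Run BFS/DFS from vertex 1:
  Visited: {1, 3, 4, 5, 7, 6, 8}
  Reached 7 of 8 vertices

Step 3: Only 7 of 8 vertices reached. Graph is disconnected.
Connected components: {1, 3, 4, 5, 6, 7, 8}, {2}
Answer: No, the graph is not connected (2 components).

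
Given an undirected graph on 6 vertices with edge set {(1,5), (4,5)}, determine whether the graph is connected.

Step 1: Build adjacency list from edges:
  1: 5
  2: (none)
  3: (none)
  4: 5
  5: 1, 4
  6: (none)

Step 2: Run BFS/DFS from vertex 1:
  Visited: {1, 5, 4}
  Reached 3 of 6 vertices

Step 3: Only 3 of 6 vertices reached. Graph is disconnected.
Connected components: {1, 4, 5}, {2}, {3}, {6}
Answer: No, the graph is not connected (4 components).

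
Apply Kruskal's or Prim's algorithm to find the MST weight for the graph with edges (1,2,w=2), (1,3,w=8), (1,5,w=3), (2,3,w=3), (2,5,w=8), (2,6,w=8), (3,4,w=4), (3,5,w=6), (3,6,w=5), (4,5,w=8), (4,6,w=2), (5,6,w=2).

Apply Kruskal's algorithm (sort edges by weight, add if no cycle):

Sorted edges by weight:
  (1,2) w=2
  (4,6) w=2
  (5,6) w=2
  (1,5) w=3
  (2,3) w=3
  (3,4) w=4
  (3,6) w=5
  (3,5) w=6
  (1,3) w=8
  (2,6) w=8
  (2,5) w=8
  (4,5) w=8

Add edge (1,2) w=2 -- no cycle. Running total: 2
Add edge (4,6) w=2 -- no cycle. Running total: 4
Add edge (5,6) w=2 -- no cycle. Running total: 6
Add edge (1,5) w=3 -- no cycle. Running total: 9
Add edge (2,3) w=3 -- no cycle. Running total: 12

MST edges: (1,2,w=2), (4,6,w=2), (5,6,w=2), (1,5,w=3), (2,3,w=3)
Total MST weight: 2 + 2 + 2 + 3 + 3 = 12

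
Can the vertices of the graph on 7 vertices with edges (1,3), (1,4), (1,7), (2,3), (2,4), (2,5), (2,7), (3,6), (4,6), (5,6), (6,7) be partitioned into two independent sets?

Step 1: Attempt 2-coloring using BFS:
  Start at vertex 1, assign color 0
  Color vertex 3 with color 1 (neighbor of 1)
  Color vertex 4 with color 1 (neighbor of 1)
  Color vertex 7 with color 1 (neighbor of 1)
  Color vertex 2 with color 0 (neighbor of 3)
  Color vertex 6 with color 0 (neighbor of 3)
  Color vertex 5 with color 1 (neighbor of 2)

Step 2: 2-coloring succeeded. No conflicts found.
  Set A (color 0): {1, 2, 6}
  Set B (color 1): {3, 4, 5, 7}

The graph is bipartite with partition {1, 2, 6}, {3, 4, 5, 7}.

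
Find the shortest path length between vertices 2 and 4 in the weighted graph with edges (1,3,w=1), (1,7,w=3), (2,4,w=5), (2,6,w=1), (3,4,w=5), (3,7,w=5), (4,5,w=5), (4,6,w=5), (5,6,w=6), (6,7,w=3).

Step 1: Build adjacency list with weights:
  1: 3(w=1), 7(w=3)
  2: 4(w=5), 6(w=1)
  3: 1(w=1), 4(w=5), 7(w=5)
  4: 2(w=5), 3(w=5), 5(w=5), 6(w=5)
  5: 4(w=5), 6(w=6)
  6: 2(w=1), 4(w=5), 5(w=6), 7(w=3)
  7: 1(w=3), 3(w=5), 6(w=3)

Step 2: Apply Dijkstra's algorithm from vertex 2:
  Visit vertex 2 (distance=0)
    Update dist[4] = 5
    Update dist[6] = 1
  Visit vertex 6 (distance=1)
    Update dist[5] = 7
    Update dist[7] = 4
  Visit vertex 7 (distance=4)
    Update dist[1] = 7
    Update dist[3] = 9
  Visit vertex 4 (distance=5)

Step 3: Shortest path: 2 -> 4
Total weight: 5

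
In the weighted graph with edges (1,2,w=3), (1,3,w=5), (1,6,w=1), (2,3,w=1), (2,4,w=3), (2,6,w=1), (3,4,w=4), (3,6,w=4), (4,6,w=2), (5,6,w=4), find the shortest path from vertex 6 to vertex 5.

Step 1: Build adjacency list with weights:
  1: 2(w=3), 3(w=5), 6(w=1)
  2: 1(w=3), 3(w=1), 4(w=3), 6(w=1)
  3: 1(w=5), 2(w=1), 4(w=4), 6(w=4)
  4: 2(w=3), 3(w=4), 6(w=2)
  5: 6(w=4)
  6: 1(w=1), 2(w=1), 3(w=4), 4(w=2), 5(w=4)

Step 2: Apply Dijkstra's algorithm from vertex 6:
  Visit vertex 6 (distance=0)
    Update dist[1] = 1
    Update dist[2] = 1
    Update dist[3] = 4
    Update dist[4] = 2
    Update dist[5] = 4
  Visit vertex 1 (distance=1)
  Visit vertex 2 (distance=1)
    Update dist[3] = 2
  Visit vertex 3 (distance=2)
  Visit vertex 4 (distance=2)
  Visit vertex 5 (distance=4)

Step 3: Shortest path: 6 -> 5
Total weight: 4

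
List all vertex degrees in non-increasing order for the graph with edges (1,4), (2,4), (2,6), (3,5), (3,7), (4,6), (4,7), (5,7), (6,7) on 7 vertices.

Step 1: Count edges incident to each vertex:
  deg(1) = 1 (neighbors: 4)
  deg(2) = 2 (neighbors: 4, 6)
  deg(3) = 2 (neighbors: 5, 7)
  deg(4) = 4 (neighbors: 1, 2, 6, 7)
  deg(5) = 2 (neighbors: 3, 7)
  deg(6) = 3 (neighbors: 2, 4, 7)
  deg(7) = 4 (neighbors: 3, 4, 5, 6)

Step 2: Sort degrees in non-increasing order:
  Degrees: [1, 2, 2, 4, 2, 3, 4] -> sorted: [4, 4, 3, 2, 2, 2, 1]

Degree sequence: [4, 4, 3, 2, 2, 2, 1]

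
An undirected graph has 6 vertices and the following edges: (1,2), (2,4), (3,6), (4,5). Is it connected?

Step 1: Build adjacency list from edges:
  1: 2
  2: 1, 4
  3: 6
  4: 2, 5
  5: 4
  6: 3

Step 2: Run BFS/DFS from vertex 1:
  Visited: {1, 2, 4, 5}
  Reached 4 of 6 vertices

Step 3: Only 4 of 6 vertices reached. Graph is disconnected.
Connected components: {1, 2, 4, 5}, {3, 6}
Answer: No, the graph is not connected (2 components).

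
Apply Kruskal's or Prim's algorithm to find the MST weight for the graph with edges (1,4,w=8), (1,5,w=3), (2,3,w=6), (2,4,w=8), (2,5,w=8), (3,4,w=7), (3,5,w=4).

Apply Kruskal's algorithm (sort edges by weight, add if no cycle):

Sorted edges by weight:
  (1,5) w=3
  (3,5) w=4
  (2,3) w=6
  (3,4) w=7
  (1,4) w=8
  (2,4) w=8
  (2,5) w=8

Add edge (1,5) w=3 -- no cycle. Running total: 3
Add edge (3,5) w=4 -- no cycle. Running total: 7
Add edge (2,3) w=6 -- no cycle. Running total: 13
Add edge (3,4) w=7 -- no cycle. Running total: 20

MST edges: (1,5,w=3), (3,5,w=4), (2,3,w=6), (3,4,w=7)
Total MST weight: 3 + 4 + 6 + 7 = 20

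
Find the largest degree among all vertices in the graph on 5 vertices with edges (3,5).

Step 1: Count edges incident to each vertex:
  deg(1) = 0 (neighbors: none)
  deg(2) = 0 (neighbors: none)
  deg(3) = 1 (neighbors: 5)
  deg(4) = 0 (neighbors: none)
  deg(5) = 1 (neighbors: 3)

Step 2: Find maximum:
  max(0, 0, 1, 0, 1) = 1 (vertex 3)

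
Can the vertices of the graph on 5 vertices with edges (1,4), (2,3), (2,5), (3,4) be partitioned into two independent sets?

Step 1: Attempt 2-coloring using BFS:
  Start at vertex 1, assign color 0
  Color vertex 4 with color 1 (neighbor of 1)
  Color vertex 3 with color 0 (neighbor of 4)
  Color vertex 2 with color 1 (neighbor of 3)
  Color vertex 5 with color 0 (neighbor of 2)

Step 2: 2-coloring succeeded. No conflicts found.
  Set A (color 0): {1, 3, 5}
  Set B (color 1): {2, 4}

The graph is bipartite with partition {1, 3, 5}, {2, 4}.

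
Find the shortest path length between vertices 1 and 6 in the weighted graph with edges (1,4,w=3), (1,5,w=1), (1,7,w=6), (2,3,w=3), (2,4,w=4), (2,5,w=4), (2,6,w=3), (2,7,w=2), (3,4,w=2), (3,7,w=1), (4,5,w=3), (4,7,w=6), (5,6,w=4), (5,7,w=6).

Step 1: Build adjacency list with weights:
  1: 4(w=3), 5(w=1), 7(w=6)
  2: 3(w=3), 4(w=4), 5(w=4), 6(w=3), 7(w=2)
  3: 2(w=3), 4(w=2), 7(w=1)
  4: 1(w=3), 2(w=4), 3(w=2), 5(w=3), 7(w=6)
  5: 1(w=1), 2(w=4), 4(w=3), 6(w=4), 7(w=6)
  6: 2(w=3), 5(w=4)
  7: 1(w=6), 2(w=2), 3(w=1), 4(w=6), 5(w=6)

Step 2: Apply Dijkstra's algorithm from vertex 1:
  Visit vertex 1 (distance=0)
    Update dist[4] = 3
    Update dist[5] = 1
    Update dist[7] = 6
  Visit vertex 5 (distance=1)
    Update dist[2] = 5
    Update dist[6] = 5
  Visit vertex 4 (distance=3)
    Update dist[3] = 5
  Visit vertex 2 (distance=5)
  Visit vertex 3 (distance=5)
  Visit vertex 6 (distance=5)

Step 3: Shortest path: 1 -> 5 -> 6
Total weight: 1 + 4 = 5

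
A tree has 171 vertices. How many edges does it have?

A tree on n vertices always has exactly n - 1 edges.
For n = 171: edges = 171 - 1 = 170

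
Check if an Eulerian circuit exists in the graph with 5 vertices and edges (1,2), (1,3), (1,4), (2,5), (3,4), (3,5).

Step 1: Find the degree of each vertex:
  deg(1) = 3
  deg(2) = 2
  deg(3) = 3
  deg(4) = 2
  deg(5) = 2

Step 2: Count vertices with odd degree:
  Odd-degree vertices: 1, 3 (2 total)

Step 3: Apply Euler's theorem:
  - Eulerian circuit exists iff graph is connected and all vertices have even degree
  - Eulerian path exists iff graph is connected and has 0 or 2 odd-degree vertices

Graph is connected with exactly 2 odd-degree vertices (1, 3).
Eulerian path exists (starting and ending at the odd-degree vertices), but no Eulerian circuit.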